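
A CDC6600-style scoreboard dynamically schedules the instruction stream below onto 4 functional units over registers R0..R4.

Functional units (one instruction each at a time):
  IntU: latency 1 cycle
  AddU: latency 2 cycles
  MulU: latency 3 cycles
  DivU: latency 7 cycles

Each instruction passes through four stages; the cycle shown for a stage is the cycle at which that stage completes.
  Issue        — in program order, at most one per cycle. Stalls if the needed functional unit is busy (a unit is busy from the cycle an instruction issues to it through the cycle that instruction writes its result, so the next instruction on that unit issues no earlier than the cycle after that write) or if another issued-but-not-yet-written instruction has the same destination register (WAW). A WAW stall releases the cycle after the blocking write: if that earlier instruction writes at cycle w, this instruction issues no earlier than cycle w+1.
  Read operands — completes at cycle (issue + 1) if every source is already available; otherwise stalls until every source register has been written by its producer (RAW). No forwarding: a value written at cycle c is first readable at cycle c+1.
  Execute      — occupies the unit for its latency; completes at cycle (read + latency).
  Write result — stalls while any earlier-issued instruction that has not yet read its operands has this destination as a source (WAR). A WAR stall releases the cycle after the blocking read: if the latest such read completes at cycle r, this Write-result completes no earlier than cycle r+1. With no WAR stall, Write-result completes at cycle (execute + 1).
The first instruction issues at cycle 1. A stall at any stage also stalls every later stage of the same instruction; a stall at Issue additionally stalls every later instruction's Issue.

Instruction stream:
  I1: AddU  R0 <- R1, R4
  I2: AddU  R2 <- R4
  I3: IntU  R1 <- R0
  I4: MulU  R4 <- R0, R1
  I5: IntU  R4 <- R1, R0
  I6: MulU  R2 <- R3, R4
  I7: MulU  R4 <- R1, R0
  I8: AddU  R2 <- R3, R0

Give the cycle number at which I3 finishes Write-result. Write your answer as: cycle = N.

cycle 1: I1 issues→AddU
cycle 2: I1 reads
cycle 4: I1 exec-done
cycle 5: I1 writes R0
cycle 6: I2 issues→AddU
cycle 7: I2 reads, I3 issues→IntU
cycle 8: I3 reads, I4 issues→MulU
cycle 9: I2 exec-done, I3 exec-done
cycle 10: I2 writes R2, I3 writes R1
cycle 11: I4 reads
cycle 14: I4 exec-done
cycle 15: I4 writes R4
cycle 16: I5 issues→IntU
cycle 17: I5 reads, I6 issues→MulU
cycle 18: I5 exec-done
cycle 19: I5 writes R4
cycle 20: I6 reads
cycle 23: I6 exec-done
cycle 24: I6 writes R2
cycle 25: I7 issues→MulU
cycle 26: I7 reads, I8 issues→AddU
cycle 27: I8 reads
cycle 29: I7 exec-done, I8 exec-done
cycle 30: I7 writes R4, I8 writes R2

cycle = 10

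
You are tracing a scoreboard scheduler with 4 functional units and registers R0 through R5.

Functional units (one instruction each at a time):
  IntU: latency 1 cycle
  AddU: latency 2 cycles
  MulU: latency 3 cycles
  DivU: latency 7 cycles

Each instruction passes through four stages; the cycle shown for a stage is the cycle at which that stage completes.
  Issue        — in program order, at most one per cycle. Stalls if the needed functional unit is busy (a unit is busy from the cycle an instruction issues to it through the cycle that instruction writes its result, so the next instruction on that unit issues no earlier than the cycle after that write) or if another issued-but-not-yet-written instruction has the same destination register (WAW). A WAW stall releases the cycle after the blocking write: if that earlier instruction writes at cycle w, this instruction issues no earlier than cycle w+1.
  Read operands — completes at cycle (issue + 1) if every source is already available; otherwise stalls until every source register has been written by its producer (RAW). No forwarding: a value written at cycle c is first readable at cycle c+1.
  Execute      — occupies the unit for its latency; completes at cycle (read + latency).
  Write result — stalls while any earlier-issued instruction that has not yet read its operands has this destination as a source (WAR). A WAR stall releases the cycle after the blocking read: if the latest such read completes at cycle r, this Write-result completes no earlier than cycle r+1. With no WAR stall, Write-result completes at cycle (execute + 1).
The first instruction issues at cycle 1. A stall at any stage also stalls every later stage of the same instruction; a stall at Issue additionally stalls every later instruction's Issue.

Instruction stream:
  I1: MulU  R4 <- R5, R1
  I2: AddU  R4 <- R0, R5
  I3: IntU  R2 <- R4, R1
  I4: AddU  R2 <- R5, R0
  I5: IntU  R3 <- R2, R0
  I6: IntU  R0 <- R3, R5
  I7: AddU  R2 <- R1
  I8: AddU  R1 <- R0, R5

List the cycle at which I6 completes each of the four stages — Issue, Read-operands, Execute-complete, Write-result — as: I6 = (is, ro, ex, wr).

1) issue 1, read 2, done 5, write 6
2) issue 7, read 8, done 10, write 11  <WAW R4: wait I1 write@6>
3) issue 8, read 12, done 13, write 14  <RAW R4: wait I2 write@11>
4) issue 15, read 16, done 18, write 19  <WAW R2: wait I3 write@14>
5) issue 16, read 20, done 21, write 22  <RAW R2: wait I4 write@19>
6) issue 23, read 24, done 25, write 26  <struct: IntU busy until I5 writes@22>
7) issue 24, read 25, done 27, write 28
8) issue 29, read 30, done 32, write 33  <struct: AddU busy until I7 writes@28>

I6 = (23, 24, 25, 26)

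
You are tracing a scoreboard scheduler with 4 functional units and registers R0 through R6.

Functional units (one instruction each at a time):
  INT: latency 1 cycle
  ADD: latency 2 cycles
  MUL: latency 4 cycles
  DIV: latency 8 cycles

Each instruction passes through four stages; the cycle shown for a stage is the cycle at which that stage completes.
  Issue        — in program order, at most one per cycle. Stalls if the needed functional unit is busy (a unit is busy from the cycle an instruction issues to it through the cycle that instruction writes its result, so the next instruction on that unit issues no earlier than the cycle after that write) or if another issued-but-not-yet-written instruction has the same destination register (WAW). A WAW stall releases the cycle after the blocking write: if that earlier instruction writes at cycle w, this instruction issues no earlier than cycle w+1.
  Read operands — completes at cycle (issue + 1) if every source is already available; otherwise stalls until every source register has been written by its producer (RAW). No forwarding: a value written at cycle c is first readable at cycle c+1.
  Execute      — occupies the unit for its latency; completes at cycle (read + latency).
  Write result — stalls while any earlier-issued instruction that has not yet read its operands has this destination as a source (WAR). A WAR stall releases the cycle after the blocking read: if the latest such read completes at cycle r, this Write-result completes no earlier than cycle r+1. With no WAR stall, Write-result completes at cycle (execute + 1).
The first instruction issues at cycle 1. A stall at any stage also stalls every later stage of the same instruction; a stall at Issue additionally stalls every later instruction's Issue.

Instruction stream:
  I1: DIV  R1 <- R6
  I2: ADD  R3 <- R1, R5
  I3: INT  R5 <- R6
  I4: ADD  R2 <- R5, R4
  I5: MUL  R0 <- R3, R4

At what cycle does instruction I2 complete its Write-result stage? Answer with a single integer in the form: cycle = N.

t=1  I1 issues→DIV
t=2  I1 reads | I2 issues→ADD
t=3  I3 issues→INT
t=4  I3 reads
t=5  I3 exec-done
t=10  I1 exec-done
t=11  I1 writes R1
t=12  I2 reads
t=13  I3 writes R5
t=14  I2 exec-done
t=15  I2 writes R3
t=16  I4 issues→ADD
t=17  I4 reads | I5 issues→MUL
t=18  I5 reads
t=19  I4 exec-done
t=20  I4 writes R2
t=22  I5 exec-done
t=23  I5 writes R0

cycle = 15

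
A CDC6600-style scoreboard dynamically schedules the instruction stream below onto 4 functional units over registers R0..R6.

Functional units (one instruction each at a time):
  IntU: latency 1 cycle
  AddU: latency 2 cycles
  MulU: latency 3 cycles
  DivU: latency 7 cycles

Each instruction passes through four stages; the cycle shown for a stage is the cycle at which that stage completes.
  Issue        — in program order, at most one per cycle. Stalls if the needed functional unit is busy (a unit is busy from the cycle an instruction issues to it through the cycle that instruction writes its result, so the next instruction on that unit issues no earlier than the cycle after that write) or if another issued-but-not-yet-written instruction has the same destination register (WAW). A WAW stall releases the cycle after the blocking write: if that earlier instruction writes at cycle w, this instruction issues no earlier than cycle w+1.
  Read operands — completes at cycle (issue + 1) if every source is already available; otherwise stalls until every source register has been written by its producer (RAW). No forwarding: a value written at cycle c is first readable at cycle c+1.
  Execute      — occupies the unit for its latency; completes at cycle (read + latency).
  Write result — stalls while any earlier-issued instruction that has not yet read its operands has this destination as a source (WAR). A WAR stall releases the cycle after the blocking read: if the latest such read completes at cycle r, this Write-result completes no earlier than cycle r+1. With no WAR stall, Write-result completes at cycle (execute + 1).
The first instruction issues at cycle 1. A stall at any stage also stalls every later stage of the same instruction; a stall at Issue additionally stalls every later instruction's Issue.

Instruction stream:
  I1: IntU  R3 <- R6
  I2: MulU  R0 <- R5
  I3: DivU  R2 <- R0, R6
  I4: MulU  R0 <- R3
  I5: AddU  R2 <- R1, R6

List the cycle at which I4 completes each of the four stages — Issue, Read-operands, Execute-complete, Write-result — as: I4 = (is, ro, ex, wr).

[I1] 1/2/3/4
[I2] 2/3/6/7
[I3] 3/8/15/16  (RAW R0: wait I2 write@7)
[I4] 8/9/12/13  (struct: MulU busy until I2 writes@7)
[I5] 17/18/20/21  (WAW R2: wait I3 write@16)

I4 = (8, 9, 12, 13)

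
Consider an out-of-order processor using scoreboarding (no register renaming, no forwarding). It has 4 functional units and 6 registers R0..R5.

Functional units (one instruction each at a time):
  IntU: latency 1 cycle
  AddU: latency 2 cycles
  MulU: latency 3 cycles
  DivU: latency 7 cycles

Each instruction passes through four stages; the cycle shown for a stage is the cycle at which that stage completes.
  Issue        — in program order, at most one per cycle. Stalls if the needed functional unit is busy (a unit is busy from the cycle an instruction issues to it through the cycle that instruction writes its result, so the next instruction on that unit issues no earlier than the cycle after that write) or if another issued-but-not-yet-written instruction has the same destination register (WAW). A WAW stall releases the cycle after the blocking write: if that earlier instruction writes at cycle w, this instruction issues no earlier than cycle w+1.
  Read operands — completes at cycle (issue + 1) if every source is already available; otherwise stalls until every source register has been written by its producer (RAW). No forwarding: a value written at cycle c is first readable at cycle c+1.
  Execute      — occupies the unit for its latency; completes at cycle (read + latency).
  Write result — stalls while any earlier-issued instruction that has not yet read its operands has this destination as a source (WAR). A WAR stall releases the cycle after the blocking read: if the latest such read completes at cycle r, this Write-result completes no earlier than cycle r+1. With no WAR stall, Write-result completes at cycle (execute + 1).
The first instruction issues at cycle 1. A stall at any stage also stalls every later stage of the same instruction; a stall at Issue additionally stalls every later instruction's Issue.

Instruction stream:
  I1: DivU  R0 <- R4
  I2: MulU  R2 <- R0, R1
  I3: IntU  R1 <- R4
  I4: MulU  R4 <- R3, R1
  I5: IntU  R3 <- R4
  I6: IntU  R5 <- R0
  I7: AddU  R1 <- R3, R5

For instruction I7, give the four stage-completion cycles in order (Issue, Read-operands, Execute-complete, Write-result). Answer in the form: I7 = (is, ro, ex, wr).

1) issue 1, read 2, done 9, write 10
2) issue 2, read 11, done 14, write 15  <RAW R0: wait I1 write@10>
3) issue 3, read 4, done 5, write 12  <WAR R1: wait I2 read@11>
4) issue 16, read 17, done 20, write 21  <struct: MulU busy until I2 writes@15>
5) issue 17, read 22, done 23, write 24  <RAW R4: wait I4 write@21>
6) issue 25, read 26, done 27, write 28  <struct: IntU busy until I5 writes@24>
7) issue 26, read 29, done 31, write 32  <RAW R5: wait I6 write@28>

I7 = (26, 29, 31, 32)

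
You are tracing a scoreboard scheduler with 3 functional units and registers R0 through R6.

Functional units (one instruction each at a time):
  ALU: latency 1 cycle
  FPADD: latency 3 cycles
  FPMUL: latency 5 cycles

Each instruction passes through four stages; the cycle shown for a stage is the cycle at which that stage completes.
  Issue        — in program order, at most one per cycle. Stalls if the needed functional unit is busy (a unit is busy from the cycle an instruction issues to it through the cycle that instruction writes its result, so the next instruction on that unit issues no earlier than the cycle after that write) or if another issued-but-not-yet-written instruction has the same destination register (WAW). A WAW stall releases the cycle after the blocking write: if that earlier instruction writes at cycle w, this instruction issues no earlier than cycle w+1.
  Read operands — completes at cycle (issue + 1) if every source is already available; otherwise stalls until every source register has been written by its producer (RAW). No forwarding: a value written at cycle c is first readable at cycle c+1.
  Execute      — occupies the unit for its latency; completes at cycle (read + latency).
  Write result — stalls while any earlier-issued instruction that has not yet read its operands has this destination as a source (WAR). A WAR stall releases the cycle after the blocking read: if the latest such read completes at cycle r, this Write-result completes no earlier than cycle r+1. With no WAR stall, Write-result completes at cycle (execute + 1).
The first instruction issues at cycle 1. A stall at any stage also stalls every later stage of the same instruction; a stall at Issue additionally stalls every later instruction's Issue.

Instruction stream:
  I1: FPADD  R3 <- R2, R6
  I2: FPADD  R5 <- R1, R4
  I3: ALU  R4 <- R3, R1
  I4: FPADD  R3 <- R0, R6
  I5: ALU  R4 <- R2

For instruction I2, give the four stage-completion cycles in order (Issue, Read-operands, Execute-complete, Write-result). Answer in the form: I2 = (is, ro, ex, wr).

I1  is:1  ro:2  ex:5  wr:6
I2  is:7  ro:8  ex:11  wr:12  — struct: FPADD busy until I1 writes@6
I3  is:8  ro:9  ex:10  wr:11
I4  is:13  ro:14  ex:17  wr:18  — struct: FPADD busy until I2 writes@12
I5  is:14  ro:15  ex:16  wr:17

I2 = (7, 8, 11, 12)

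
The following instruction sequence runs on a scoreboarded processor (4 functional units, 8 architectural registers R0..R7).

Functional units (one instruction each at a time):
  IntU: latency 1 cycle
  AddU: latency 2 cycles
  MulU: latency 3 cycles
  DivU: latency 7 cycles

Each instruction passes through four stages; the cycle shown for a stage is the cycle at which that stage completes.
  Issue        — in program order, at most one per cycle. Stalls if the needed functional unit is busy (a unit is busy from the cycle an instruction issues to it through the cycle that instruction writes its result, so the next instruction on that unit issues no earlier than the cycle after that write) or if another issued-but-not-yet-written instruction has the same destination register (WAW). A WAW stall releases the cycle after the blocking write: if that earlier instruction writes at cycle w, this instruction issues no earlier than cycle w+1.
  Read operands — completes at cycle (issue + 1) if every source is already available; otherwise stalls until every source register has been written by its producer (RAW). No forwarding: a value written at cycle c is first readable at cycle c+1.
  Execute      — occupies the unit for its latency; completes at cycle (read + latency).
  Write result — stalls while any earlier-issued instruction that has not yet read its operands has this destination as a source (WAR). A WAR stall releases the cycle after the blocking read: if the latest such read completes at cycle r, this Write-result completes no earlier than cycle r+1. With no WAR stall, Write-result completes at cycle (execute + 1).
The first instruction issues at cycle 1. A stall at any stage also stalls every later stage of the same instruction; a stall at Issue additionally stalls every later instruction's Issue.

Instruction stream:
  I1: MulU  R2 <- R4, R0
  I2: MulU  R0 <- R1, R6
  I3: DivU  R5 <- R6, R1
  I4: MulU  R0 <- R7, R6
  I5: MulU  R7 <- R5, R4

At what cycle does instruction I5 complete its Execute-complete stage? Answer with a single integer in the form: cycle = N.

I1 -> (1, 2, 5, 6)
I2 -> (7, 8, 11, 12)  // struct: MulU busy until I1 writes@6
I3 -> (8, 9, 16, 17)
I4 -> (13, 14, 17, 18)  // struct: MulU busy until I2 writes@12
I5 -> (19, 20, 23, 24)  // struct: MulU busy until I4 writes@18

cycle = 23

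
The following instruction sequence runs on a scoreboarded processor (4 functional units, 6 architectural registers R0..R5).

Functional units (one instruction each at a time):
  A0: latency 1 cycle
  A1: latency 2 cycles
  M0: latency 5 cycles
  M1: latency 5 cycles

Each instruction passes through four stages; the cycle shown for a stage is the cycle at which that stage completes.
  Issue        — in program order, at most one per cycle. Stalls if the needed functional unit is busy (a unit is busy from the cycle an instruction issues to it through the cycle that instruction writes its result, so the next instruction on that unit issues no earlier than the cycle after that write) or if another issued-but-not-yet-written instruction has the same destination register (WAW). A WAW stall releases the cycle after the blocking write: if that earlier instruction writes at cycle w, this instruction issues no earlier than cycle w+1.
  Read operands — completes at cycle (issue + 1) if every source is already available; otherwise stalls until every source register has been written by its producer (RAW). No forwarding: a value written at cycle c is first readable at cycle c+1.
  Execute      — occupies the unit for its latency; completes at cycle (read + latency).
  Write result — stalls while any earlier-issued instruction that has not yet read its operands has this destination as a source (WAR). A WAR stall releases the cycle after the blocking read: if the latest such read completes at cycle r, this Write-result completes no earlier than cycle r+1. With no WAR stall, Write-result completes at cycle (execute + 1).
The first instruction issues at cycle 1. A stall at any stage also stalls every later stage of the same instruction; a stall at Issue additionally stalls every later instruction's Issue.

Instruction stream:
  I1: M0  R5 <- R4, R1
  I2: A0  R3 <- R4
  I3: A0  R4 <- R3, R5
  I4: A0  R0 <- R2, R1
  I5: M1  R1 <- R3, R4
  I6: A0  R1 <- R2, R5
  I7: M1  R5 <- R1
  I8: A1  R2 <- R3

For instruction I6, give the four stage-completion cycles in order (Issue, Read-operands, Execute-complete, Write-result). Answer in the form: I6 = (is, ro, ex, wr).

I1: IS=1 RO=2 EX=7 WR=8
I2: IS=2 RO=3 EX=4 WR=5
I3: IS=6 RO=9 EX=10 WR=11  [struct: A0 busy until I2 writes@5; RAW R5: wait I1 write@8]
I4: IS=12 RO=13 EX=14 WR=15  [struct: A0 busy until I3 writes@11]
I5: IS=13 RO=14 EX=19 WR=20
I6: IS=21 RO=22 EX=23 WR=24  [WAW R1: wait I5 write@20]
I7: IS=22 RO=25 EX=30 WR=31  [RAW R1: wait I6 write@24]
I8: IS=23 RO=24 EX=26 WR=27

I6 = (21, 22, 23, 24)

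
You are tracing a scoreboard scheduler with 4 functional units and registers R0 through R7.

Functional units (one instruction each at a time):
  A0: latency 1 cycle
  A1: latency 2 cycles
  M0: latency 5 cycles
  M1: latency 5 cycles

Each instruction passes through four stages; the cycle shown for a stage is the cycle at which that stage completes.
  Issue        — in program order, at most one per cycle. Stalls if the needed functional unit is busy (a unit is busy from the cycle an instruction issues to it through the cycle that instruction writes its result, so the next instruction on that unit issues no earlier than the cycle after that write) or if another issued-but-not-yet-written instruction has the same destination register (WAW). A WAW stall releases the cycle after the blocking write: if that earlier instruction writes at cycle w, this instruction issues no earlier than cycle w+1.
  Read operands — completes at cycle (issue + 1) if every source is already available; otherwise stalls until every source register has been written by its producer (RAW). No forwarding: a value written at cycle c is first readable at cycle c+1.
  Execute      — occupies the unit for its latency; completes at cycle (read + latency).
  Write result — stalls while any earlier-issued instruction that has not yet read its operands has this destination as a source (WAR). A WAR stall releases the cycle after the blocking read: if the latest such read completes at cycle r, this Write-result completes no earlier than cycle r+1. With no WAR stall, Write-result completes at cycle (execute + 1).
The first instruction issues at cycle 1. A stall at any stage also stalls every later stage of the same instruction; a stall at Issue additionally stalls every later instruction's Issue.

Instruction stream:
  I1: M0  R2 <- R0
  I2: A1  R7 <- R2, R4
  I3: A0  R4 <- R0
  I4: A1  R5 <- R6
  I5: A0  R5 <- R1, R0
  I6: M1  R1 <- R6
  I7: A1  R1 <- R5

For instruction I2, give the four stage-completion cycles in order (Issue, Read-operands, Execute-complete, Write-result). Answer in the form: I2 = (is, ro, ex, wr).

cycle 1: issue I1 (M0)
cycle 2: I1 read-ops; issue I2 (A1)
cycle 3: issue I3 (A0)
cycle 4: I3 read-ops
cycle 5: I3 finished on A0
cycle 7: I1 finished on M0
cycle 8: I1→R2
cycle 9: I2 read-ops
cycle 10: I3→R4
cycle 11: I2 finished on A1
cycle 12: I2→R7
cycle 13: issue I4 (A1)
cycle 14: I4 read-ops
cycle 16: I4 finished on A1
cycle 17: I4→R5
cycle 18: issue I5 (A0)
cycle 19: I5 read-ops; issue I6 (M1)
cycle 20: I5 finished on A0; I6 read-ops
cycle 21: I5→R5
cycle 25: I6 finished on M1
cycle 26: I6→R1
cycle 27: issue I7 (A1)
cycle 28: I7 read-ops
cycle 30: I7 finished on A1
cycle 31: I7→R1

I2 = (2, 9, 11, 12)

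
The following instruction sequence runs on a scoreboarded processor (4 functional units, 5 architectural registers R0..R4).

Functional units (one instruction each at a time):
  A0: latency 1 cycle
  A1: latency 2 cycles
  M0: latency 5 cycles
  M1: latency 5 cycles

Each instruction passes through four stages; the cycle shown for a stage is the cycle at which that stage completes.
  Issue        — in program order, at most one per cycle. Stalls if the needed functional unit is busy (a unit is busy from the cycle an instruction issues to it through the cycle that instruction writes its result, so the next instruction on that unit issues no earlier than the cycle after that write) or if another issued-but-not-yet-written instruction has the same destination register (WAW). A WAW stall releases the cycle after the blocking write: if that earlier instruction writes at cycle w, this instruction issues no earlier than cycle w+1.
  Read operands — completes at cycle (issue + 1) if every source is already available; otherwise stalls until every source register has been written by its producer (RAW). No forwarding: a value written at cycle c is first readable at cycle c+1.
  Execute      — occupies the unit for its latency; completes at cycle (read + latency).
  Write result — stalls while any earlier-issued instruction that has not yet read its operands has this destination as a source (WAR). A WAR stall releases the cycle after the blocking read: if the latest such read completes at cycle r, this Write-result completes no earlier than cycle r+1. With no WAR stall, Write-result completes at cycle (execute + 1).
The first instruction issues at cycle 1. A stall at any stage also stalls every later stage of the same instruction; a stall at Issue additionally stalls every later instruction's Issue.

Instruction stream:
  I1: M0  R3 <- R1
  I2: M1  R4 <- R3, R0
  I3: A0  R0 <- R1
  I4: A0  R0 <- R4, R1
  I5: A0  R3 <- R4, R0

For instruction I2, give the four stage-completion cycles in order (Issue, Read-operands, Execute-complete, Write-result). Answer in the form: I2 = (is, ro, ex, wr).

I2 = (2, 9, 14, 15)

I1  is:1  ro:2  ex:7  wr:8
I2  is:2  ro:9  ex:14  wr:15  — RAW R3: wait I1 write@8
I3  is:3  ro:4  ex:5  wr:10  — WAR R0: wait I2 read@9
I4  is:11  ro:16  ex:17  wr:18  — struct: A0 busy until I3 writes@10, RAW R4: wait I2 write@15
I5  is:19  ro:20  ex:21  wr:22  — struct: A0 busy until I4 writes@18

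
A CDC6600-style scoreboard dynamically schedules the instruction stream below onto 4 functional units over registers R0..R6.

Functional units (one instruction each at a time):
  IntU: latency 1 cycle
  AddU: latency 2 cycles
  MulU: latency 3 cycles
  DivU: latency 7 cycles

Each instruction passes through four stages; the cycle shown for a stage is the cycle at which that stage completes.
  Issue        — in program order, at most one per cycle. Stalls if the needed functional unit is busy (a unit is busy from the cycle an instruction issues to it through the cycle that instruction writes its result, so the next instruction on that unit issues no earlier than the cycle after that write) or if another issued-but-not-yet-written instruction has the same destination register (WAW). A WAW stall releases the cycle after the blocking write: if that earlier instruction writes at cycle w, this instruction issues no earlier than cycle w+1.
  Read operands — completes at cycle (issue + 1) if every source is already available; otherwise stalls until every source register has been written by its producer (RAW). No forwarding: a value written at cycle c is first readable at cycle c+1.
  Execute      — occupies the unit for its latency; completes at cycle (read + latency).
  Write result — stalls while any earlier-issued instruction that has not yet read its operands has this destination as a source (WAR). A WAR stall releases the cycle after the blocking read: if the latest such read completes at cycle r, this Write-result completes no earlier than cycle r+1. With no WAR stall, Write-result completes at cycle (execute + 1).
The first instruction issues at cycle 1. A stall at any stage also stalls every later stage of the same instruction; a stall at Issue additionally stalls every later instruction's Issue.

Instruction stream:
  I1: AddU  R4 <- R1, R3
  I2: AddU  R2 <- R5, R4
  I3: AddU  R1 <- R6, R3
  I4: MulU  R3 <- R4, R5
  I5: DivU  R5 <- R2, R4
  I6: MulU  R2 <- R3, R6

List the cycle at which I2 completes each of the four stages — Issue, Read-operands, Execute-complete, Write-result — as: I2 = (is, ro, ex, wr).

cycle 1: issue I1 (AddU)
cycle 2: I1 read-ops
cycle 4: I1 finished on AddU
cycle 5: I1→R4
cycle 6: issue I2 (AddU)
cycle 7: I2 read-ops
cycle 9: I2 finished on AddU
cycle 10: I2→R2
cycle 11: issue I3 (AddU)
cycle 12: I3 read-ops; issue I4 (MulU)
cycle 13: I4 read-ops; issue I5 (DivU)
cycle 14: I3 finished on AddU; I5 read-ops
cycle 15: I3→R1
cycle 16: I4 finished on MulU
cycle 17: I4→R3
cycle 18: issue I6 (MulU)
cycle 19: I6 read-ops
cycle 21: I5 finished on DivU
cycle 22: I5→R5; I6 finished on MulU
cycle 23: I6→R2

I2 = (6, 7, 9, 10)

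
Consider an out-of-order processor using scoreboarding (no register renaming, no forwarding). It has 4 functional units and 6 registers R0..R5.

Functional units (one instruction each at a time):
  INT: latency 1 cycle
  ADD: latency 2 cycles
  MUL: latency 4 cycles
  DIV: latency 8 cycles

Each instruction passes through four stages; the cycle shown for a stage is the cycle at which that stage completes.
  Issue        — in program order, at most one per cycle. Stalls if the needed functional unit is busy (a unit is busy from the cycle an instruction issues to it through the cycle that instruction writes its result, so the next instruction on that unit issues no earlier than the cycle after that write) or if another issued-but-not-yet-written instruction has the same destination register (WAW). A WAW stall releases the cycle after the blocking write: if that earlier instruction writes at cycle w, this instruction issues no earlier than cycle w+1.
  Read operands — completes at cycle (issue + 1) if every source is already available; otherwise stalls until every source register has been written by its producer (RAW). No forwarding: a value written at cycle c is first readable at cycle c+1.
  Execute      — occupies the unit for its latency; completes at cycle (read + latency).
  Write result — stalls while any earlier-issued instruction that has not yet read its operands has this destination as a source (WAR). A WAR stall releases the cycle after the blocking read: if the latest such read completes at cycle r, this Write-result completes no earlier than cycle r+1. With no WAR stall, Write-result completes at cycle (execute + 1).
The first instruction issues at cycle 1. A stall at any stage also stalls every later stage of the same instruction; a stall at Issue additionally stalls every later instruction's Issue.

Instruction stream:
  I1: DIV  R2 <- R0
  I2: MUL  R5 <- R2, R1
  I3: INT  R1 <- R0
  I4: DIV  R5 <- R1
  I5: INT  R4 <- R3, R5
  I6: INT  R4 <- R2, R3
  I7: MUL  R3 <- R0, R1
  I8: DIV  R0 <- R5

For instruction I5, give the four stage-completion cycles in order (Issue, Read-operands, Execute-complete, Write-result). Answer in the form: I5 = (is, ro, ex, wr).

I5 = (19, 29, 30, 31)

I1  is:1  ro:2  ex:10  wr:11
I2  is:2  ro:12  ex:16  wr:17  — RAW R2: wait I1 write@11
I3  is:3  ro:4  ex:5  wr:13  — WAR R1: wait I2 read@12
I4  is:18  ro:19  ex:27  wr:28  — WAW R5: wait I2 write@17
I5  is:19  ro:29  ex:30  wr:31  — RAW R5: wait I4 write@28
I6  is:32  ro:33  ex:34  wr:35  — struct: INT busy until I5 writes@31
I7  is:33  ro:34  ex:38  wr:39
I8  is:34  ro:35  ex:43  wr:44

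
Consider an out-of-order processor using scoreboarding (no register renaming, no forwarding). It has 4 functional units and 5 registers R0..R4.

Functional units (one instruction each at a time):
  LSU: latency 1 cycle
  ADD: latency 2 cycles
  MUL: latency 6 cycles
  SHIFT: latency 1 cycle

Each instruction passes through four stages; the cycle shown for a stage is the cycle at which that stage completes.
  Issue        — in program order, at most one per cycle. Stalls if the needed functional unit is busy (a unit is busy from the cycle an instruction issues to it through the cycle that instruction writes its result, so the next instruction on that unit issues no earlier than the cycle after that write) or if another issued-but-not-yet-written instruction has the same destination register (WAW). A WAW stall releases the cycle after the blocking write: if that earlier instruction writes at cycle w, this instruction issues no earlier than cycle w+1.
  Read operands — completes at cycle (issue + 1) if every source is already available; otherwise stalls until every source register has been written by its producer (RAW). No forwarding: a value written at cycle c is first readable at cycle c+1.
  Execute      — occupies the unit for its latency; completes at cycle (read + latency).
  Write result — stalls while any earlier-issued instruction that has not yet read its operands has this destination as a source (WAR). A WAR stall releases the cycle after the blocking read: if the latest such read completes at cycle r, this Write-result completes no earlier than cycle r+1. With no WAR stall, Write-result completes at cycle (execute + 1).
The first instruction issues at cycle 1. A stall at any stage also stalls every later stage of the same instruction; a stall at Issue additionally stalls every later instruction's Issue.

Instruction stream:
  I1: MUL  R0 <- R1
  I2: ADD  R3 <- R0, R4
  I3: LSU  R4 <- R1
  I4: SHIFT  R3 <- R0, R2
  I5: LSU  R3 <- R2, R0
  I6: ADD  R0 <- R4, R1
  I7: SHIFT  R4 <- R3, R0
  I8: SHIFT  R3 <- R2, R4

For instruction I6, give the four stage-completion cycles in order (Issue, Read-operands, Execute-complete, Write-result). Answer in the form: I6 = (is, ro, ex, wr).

I6 = (19, 20, 22, 23)

c1: issue I1 (MUL)
c2: I1 read-ops, issue I2 (ADD)
c3: issue I3 (LSU)
c4: I3 read-ops
c5: I3 finished on LSU
c8: I1 finished on MUL
c9: I1→R0
c10: I2 read-ops
c11: I3→R4
c12: I2 finished on ADD
c13: I2→R3
c14: issue I4 (SHIFT)
c15: I4 read-ops
c16: I4 finished on SHIFT
c17: I4→R3
c18: issue I5 (LSU)
c19: I5 read-ops, issue I6 (ADD)
c20: I5 finished on LSU, I6 read-ops, issue I7 (SHIFT)
c21: I5→R3
c22: I6 finished on ADD
c23: I6→R0
c24: I7 read-ops
c25: I7 finished on SHIFT
c26: I7→R4
c27: issue I8 (SHIFT)
c28: I8 read-ops
c29: I8 finished on SHIFT
c30: I8→R3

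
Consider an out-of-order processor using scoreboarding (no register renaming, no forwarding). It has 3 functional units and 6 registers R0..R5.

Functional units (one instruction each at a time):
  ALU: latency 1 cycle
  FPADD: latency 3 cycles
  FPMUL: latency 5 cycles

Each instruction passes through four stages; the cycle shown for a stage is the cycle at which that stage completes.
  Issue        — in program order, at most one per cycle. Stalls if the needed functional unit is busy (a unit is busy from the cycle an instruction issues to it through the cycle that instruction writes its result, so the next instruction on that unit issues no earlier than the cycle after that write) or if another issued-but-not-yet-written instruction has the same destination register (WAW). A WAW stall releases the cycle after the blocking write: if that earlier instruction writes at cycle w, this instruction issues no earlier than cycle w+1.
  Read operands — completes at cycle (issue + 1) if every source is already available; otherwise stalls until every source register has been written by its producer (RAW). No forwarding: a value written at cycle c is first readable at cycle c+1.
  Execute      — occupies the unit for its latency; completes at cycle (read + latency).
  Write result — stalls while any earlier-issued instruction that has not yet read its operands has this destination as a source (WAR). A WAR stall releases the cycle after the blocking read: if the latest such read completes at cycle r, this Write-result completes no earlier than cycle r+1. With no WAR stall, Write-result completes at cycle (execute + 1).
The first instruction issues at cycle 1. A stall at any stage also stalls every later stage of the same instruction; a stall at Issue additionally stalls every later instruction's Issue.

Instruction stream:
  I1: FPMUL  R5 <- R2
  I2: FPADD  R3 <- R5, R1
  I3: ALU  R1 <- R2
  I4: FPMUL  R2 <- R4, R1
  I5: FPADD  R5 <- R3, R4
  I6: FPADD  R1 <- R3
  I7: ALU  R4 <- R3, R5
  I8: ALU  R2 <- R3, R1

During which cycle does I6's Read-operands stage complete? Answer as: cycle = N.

cycle = 21

c1: I1→FPMUL
c2: I1 RO | I2→FPADD
c3: I3→ALU
c4: I3 RO
c5: I3 EX
c7: I1 EX
c8: I1 WR R5
c9: I2 RO | I4→FPMUL
c10: I3 WR R1
c11: I4 RO
c12: I2 EX
c13: I2 WR R3
c14: I5→FPADD
c15: I5 RO
c16: I4 EX
c17: I4 WR R2
c18: I5 EX
c19: I5 WR R5
c20: I6→FPADD
c21: I6 RO | I7→ALU
c22: I7 RO
c23: I7 EX
c24: I6 EX | I7 WR R4
c25: I6 WR R1 | I8→ALU
c26: I8 RO
c27: I8 EX
c28: I8 WR R2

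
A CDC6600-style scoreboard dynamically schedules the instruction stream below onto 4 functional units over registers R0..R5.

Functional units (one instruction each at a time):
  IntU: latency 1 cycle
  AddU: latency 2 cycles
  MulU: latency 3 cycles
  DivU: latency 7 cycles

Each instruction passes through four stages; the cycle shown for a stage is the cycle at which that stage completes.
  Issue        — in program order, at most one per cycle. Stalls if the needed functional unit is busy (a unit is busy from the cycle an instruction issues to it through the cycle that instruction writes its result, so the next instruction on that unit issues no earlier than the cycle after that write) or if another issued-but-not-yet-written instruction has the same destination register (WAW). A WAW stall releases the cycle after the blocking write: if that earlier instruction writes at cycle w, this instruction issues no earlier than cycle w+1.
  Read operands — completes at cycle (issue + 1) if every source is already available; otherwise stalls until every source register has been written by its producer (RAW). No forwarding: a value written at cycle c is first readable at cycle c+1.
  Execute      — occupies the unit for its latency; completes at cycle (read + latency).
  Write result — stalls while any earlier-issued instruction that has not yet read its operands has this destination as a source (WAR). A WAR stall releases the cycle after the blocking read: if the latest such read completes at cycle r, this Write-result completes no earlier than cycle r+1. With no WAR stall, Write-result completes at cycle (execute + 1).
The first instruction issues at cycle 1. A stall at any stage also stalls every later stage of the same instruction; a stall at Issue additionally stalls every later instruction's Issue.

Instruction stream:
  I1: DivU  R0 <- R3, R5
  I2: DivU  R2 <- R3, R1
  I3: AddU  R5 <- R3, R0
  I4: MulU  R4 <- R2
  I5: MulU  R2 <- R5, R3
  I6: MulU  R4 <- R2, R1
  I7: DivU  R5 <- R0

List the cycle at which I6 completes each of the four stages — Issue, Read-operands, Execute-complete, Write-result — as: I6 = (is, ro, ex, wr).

I6 = (32, 33, 36, 37)

cycle 1: I1→DivU
cycle 2: I1 RO
cycle 9: I1 EX
cycle 10: I1 WR R0
cycle 11: I2→DivU
cycle 12: I2 RO · I3→AddU
cycle 13: I3 RO · I4→MulU
cycle 15: I3 EX
cycle 16: I3 WR R5
cycle 19: I2 EX
cycle 20: I2 WR R2
cycle 21: I4 RO
cycle 24: I4 EX
cycle 25: I4 WR R4
cycle 26: I5→MulU
cycle 27: I5 RO
cycle 30: I5 EX
cycle 31: I5 WR R2
cycle 32: I6→MulU
cycle 33: I6 RO · I7→DivU
cycle 34: I7 RO
cycle 36: I6 EX
cycle 37: I6 WR R4
cycle 41: I7 EX
cycle 42: I7 WR R5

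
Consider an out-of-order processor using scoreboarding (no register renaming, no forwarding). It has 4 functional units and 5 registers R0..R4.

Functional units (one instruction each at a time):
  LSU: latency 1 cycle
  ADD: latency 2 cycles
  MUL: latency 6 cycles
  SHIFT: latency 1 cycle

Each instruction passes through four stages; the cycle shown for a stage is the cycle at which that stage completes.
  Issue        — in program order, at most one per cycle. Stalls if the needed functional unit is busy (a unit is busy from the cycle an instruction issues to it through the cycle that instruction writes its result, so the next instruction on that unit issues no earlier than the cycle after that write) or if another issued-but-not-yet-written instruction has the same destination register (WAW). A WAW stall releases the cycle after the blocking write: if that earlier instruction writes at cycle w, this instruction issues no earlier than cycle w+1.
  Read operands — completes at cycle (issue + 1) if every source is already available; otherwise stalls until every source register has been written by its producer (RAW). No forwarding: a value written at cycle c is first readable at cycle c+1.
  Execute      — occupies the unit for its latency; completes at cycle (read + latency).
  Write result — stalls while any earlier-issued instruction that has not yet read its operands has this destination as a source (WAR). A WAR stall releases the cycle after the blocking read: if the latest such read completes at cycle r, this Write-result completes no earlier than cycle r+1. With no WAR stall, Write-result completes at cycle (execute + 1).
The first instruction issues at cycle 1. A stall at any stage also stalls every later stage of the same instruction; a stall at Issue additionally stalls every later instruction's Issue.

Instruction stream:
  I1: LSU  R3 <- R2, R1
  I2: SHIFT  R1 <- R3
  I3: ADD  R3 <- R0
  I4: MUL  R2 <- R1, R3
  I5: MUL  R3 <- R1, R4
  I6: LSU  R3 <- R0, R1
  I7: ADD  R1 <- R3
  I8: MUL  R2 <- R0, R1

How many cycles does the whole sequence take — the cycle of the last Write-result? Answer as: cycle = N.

cycle = 42

c1: issue I1 (LSU)
c2: I1 read-ops · issue I2 (SHIFT)
c3: I1 finished on LSU
c4: I1→R3
c5: I2 read-ops · issue I3 (ADD)
c6: I2 finished on SHIFT · I3 read-ops · issue I4 (MUL)
c7: I2→R1
c8: I3 finished on ADD
c9: I3→R3
c10: I4 read-ops
c16: I4 finished on MUL
c17: I4→R2
c18: issue I5 (MUL)
c19: I5 read-ops
c25: I5 finished on MUL
c26: I5→R3
c27: issue I6 (LSU)
c28: I6 read-ops · issue I7 (ADD)
c29: I6 finished on LSU · issue I8 (MUL)
c30: I6→R3
c31: I7 read-ops
c33: I7 finished on ADD
c34: I7→R1
c35: I8 read-ops
c41: I8 finished on MUL
c42: I8→R2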